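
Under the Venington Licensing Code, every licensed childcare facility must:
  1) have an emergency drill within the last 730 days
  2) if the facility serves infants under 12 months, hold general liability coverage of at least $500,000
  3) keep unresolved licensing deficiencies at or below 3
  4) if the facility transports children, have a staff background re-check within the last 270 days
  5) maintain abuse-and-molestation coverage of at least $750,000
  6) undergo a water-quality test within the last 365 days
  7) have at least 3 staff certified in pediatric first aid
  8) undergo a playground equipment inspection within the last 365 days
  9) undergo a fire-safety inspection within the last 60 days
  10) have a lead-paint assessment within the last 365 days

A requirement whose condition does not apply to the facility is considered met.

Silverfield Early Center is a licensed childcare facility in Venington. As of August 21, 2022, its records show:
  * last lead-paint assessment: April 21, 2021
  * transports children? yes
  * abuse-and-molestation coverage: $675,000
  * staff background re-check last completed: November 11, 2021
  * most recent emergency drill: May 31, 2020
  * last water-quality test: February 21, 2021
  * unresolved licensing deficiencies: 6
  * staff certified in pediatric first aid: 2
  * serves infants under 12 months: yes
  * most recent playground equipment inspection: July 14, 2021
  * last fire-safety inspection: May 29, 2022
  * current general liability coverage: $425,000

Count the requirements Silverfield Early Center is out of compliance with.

10

1. emergency drill 812 days ago vs limit 730 → not met
2. condition 'serves infants under 12 months' holds; general liability coverage $425,000 < $500,000 → not met
3. unresolved licensing deficiencies 6 > 3 → not met
4. condition 'transports children' holds; staff background re-check 283 days ago vs limit 270 → not met
5. abuse-and-molestation coverage $675,000 < $750,000 → not met
6. water-quality test 546 days ago vs limit 365 → not met
7. staff certified in pediatric first aid 2 < 3 → not met
8. playground equipment inspection 403 days ago vs limit 365 → not met
9. fire-safety inspection 84 days ago vs limit 60 → not met
10. lead-paint assessment 487 days ago vs limit 365 → not met
Not met: 10 of 10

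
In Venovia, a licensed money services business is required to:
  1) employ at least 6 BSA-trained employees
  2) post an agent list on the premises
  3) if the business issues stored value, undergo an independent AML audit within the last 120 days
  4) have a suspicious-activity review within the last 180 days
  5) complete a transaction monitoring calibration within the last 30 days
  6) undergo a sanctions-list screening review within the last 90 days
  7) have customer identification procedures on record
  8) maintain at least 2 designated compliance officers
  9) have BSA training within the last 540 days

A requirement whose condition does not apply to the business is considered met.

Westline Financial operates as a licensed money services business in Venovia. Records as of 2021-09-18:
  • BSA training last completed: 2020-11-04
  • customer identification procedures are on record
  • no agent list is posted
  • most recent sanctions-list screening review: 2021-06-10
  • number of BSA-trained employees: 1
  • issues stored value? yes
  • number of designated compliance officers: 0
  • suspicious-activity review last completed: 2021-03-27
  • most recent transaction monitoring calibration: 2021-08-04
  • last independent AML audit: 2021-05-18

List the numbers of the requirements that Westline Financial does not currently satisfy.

1. BSA-trained employees 1 < 6 → not met
2. agent list absent → not met
3. condition 'issues stored value' holds; independent AML audit 123 days ago vs limit 120 → not met
4. suspicious-activity review 175 days ago vs limit 180 → met
5. transaction monitoring calibration 45 days ago vs limit 30 → not met
6. sanctions-list screening review 100 days ago vs limit 90 → not met
7. customer identification procedures present → met
8. designated compliance officers 0 < 2 → not met
9. BSA training 318 days ago vs limit 540 → met
Not met: 1, 2, 3, 5, 6, 8

1, 2, 3, 5, 6, 8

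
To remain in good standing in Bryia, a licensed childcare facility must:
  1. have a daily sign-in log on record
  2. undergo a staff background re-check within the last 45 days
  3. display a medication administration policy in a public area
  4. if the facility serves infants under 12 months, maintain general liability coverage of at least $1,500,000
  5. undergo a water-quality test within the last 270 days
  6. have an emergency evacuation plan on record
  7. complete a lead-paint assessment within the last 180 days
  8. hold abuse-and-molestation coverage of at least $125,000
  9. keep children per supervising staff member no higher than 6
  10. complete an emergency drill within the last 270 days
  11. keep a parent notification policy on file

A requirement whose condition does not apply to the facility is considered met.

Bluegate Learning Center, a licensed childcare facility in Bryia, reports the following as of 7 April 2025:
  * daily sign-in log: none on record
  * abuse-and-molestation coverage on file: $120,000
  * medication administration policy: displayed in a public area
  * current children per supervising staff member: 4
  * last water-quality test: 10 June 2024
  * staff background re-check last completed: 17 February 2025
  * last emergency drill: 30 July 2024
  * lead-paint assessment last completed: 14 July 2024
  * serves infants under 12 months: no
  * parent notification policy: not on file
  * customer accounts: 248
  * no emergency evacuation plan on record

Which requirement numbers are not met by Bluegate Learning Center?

1. daily sign-in log absent → not met
2. staff background re-check 49 days ago vs limit 45 → not met
3. medication administration policy present → met
4. condition 'serves infants under 12 months' does not hold → requirement n/a → met
5. water-quality test 301 days ago vs limit 270 → not met
6. emergency evacuation plan absent → not met
7. lead-paint assessment 267 days ago vs limit 180 → not met
8. abuse-and-molestation coverage $120,000 < $125,000 → not met
9. children per supervising staff member 4 ≤ 6 → met
10. emergency drill 251 days ago vs limit 270 → met
11. parent notification policy absent → not met
Not met: 1, 2, 5, 6, 7, 8, 11

1, 2, 5, 6, 7, 8, 11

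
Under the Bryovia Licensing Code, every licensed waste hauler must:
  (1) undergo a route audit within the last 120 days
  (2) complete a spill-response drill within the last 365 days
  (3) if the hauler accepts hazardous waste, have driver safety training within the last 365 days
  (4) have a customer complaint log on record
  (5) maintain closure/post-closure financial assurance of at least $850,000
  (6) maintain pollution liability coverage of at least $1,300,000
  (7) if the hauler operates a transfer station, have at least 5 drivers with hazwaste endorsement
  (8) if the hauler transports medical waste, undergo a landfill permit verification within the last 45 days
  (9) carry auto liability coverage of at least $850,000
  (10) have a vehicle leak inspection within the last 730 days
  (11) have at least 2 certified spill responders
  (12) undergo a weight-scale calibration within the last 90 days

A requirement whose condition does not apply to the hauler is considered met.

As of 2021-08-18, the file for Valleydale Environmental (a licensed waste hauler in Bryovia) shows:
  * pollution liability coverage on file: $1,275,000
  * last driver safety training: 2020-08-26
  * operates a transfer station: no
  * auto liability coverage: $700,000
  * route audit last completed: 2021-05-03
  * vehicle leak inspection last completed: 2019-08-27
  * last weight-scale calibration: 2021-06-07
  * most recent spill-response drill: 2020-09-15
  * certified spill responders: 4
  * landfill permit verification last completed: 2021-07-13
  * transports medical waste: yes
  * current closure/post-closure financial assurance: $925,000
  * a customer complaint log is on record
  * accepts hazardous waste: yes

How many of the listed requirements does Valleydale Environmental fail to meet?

2

1. route audit 107 days ago vs limit 120 → met
2. spill-response drill 337 days ago vs limit 365 → met
3. condition 'accepts hazardous waste' holds; driver safety training 357 days ago vs limit 365 → met
4. customer complaint log present → met
5. closure/post-closure financial assurance $925,000 ≥ $850,000 → met
6. pollution liability coverage $1,275,000 < $1,300,000 → not met
7. condition 'operates a transfer station' does not hold → requirement n/a → met
8. condition 'transports medical waste' holds; landfill permit verification 36 days ago vs limit 45 → met
9. auto liability coverage $700,000 < $850,000 → not met
10. vehicle leak inspection 722 days ago vs limit 730 → met
11. certified spill responders 4 ≥ 2 → met
12. weight-scale calibration 72 days ago vs limit 90 → met
Not met: 2 of 12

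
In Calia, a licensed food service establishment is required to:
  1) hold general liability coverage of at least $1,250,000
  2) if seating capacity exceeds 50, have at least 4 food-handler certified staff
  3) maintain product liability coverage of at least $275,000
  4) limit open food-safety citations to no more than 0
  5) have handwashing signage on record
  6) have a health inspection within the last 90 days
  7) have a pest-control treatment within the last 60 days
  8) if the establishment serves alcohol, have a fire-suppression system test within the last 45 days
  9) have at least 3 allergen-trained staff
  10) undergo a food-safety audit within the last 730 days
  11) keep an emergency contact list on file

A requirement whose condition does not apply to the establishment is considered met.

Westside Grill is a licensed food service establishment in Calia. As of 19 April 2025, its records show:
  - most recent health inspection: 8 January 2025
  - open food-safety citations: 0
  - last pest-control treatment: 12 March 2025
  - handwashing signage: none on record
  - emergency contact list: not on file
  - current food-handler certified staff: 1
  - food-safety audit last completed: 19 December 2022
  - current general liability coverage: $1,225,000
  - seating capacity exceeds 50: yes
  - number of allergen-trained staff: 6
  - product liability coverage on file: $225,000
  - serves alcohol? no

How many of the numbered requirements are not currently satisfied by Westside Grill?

7

1. general liability coverage $1,225,000 < $1,250,000 → not met
2. condition 'seating capacity exceeds 50' holds; food-handler certified staff 1 < 4 → not met
3. product liability coverage $225,000 < $275,000 → not met
4. open food-safety citations 0 ≤ 0 → met
5. handwashing signage absent → not met
6. health inspection 101 days ago vs limit 90 → not met
7. pest-control treatment 38 days ago vs limit 60 → met
8. condition 'serves alcohol' does not hold → requirement n/a → met
9. allergen-trained staff 6 ≥ 3 → met
10. food-safety audit 852 days ago vs limit 730 → not met
11. emergency contact list absent → not met
Not met: 7 of 11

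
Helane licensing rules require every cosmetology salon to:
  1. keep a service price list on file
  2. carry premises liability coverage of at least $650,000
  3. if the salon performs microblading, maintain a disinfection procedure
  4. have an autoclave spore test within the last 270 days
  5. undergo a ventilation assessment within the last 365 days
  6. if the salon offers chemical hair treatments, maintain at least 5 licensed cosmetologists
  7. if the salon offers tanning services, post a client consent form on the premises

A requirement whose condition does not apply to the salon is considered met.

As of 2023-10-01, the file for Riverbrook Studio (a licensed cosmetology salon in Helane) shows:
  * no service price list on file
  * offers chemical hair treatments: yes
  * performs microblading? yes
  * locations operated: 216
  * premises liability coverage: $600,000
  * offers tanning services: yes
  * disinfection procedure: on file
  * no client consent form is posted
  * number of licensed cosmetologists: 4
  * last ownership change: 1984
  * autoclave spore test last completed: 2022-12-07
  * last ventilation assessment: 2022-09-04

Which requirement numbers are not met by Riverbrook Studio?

1, 2, 4, 5, 6, 7

1. service price list absent → not met
2. premises liability coverage $600,000 < $650,000 → not met
3. condition 'performs microblading' holds; disinfection procedure present → met
4. autoclave spore test 298 days ago vs limit 270 → not met
5. ventilation assessment 392 days ago vs limit 365 → not met
6. condition 'offers chemical hair treatments' holds; licensed cosmetologists 4 < 5 → not met
7. condition 'offers tanning services' holds; client consent form absent → not met
Not met: 1, 2, 4, 5, 6, 7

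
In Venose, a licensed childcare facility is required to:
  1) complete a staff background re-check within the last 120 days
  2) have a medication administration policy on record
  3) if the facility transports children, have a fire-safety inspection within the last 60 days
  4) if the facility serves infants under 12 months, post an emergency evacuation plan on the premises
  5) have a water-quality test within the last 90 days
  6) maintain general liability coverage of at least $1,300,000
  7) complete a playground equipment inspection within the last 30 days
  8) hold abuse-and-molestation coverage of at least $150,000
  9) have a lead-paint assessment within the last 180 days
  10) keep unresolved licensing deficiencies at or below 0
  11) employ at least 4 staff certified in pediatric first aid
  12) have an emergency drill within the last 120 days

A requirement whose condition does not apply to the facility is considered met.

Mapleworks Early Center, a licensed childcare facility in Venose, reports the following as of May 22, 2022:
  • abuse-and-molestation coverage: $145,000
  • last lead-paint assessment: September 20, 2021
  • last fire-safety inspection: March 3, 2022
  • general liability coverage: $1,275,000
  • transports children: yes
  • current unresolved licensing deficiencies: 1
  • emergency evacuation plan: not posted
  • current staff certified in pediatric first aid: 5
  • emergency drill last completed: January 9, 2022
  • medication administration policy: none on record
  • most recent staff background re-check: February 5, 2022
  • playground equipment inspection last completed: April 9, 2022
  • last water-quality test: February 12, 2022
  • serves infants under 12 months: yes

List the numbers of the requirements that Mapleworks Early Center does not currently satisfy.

1. staff background re-check 106 days ago vs limit 120 → met
2. medication administration policy absent → not met
3. condition 'transports children' holds; fire-safety inspection 80 days ago vs limit 60 → not met
4. condition 'serves infants under 12 months' holds; emergency evacuation plan absent → not met
5. water-quality test 99 days ago vs limit 90 → not met
6. general liability coverage $1,275,000 < $1,300,000 → not met
7. playground equipment inspection 43 days ago vs limit 30 → not met
8. abuse-and-molestation coverage $145,000 < $150,000 → not met
9. lead-paint assessment 244 days ago vs limit 180 → not met
10. unresolved licensing deficiencies 1 > 0 → not met
11. staff certified in pediatric first aid 5 ≥ 4 → met
12. emergency drill 133 days ago vs limit 120 → not met
Not met: 2, 3, 4, 5, 6, 7, 8, 9, 10, 12

2, 3, 4, 5, 6, 7, 8, 9, 10, 12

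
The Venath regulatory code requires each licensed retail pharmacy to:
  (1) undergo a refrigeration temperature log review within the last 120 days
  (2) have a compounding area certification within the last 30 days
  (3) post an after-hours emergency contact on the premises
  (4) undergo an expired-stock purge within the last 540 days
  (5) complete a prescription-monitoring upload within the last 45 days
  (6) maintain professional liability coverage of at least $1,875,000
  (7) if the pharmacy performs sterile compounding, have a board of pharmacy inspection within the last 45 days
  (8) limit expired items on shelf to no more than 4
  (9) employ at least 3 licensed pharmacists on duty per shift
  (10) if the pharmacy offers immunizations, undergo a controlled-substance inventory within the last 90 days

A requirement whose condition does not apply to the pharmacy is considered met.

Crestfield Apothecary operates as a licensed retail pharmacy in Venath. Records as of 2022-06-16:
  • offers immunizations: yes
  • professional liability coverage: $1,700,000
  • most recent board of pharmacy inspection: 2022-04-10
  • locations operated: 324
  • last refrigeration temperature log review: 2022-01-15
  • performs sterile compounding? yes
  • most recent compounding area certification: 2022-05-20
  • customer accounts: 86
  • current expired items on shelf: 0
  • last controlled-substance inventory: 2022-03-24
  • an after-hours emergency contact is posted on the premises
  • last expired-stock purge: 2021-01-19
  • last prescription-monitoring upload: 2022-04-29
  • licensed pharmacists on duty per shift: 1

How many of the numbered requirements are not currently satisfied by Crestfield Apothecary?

5

1. refrigeration temperature log review 152 days ago vs limit 120 → not met
2. compounding area certification 27 days ago vs limit 30 → met
3. after-hours emergency contact present → met
4. expired-stock purge 513 days ago vs limit 540 → met
5. prescription-monitoring upload 48 days ago vs limit 45 → not met
6. professional liability coverage $1,700,000 < $1,875,000 → not met
7. condition 'performs sterile compounding' holds; board of pharmacy inspection 67 days ago vs limit 45 → not met
8. expired items on shelf 0 ≤ 4 → met
9. licensed pharmacists on duty per shift 1 < 3 → not met
10. condition 'offers immunizations' holds; controlled-substance inventory 84 days ago vs limit 90 → met
Not met: 5 of 10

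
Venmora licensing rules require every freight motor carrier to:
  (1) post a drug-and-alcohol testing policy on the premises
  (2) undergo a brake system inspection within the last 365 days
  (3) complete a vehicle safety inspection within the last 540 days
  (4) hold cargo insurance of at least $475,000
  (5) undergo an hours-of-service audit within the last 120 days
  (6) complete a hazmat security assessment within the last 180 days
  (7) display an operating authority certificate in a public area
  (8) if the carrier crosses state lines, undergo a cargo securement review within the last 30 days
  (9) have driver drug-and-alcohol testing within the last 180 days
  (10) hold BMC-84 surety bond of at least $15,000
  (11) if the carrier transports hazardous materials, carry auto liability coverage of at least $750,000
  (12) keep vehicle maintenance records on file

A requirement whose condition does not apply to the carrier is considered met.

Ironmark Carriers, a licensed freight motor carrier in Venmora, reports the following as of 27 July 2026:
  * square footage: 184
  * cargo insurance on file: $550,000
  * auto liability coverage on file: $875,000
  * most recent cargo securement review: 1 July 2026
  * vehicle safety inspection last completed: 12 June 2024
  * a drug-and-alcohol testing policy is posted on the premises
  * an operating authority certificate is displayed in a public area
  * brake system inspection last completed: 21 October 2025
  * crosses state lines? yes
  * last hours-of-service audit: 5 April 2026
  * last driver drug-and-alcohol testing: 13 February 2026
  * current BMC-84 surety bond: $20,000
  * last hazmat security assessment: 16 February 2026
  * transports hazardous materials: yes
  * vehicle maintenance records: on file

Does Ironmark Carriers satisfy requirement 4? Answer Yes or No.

4. cargo insurance $550,000 ≥ $475,000 → met

Yes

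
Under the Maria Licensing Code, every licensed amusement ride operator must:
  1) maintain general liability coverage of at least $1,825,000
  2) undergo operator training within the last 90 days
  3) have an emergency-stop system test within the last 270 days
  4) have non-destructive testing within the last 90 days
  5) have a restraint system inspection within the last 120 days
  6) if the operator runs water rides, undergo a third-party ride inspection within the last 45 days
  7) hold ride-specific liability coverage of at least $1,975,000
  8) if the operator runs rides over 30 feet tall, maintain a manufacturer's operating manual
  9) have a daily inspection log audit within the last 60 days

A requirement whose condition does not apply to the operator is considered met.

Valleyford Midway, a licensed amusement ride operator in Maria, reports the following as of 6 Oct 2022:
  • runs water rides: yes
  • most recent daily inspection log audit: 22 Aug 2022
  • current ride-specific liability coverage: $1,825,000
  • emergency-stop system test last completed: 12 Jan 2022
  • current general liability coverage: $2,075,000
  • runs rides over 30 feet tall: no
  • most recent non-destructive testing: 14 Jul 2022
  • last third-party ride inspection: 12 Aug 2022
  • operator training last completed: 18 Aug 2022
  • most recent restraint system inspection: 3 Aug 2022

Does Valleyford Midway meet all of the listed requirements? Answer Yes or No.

1. general liability coverage $2,075,000 ≥ $1,825,000 → met
2. operator training 49 days ago vs limit 90 → met
3. emergency-stop system test 267 days ago vs limit 270 → met
4. non-destructive testing 84 days ago vs limit 90 → met
5. restraint system inspection 64 days ago vs limit 120 → met
6. condition 'runs water rides' holds; third-party ride inspection 55 days ago vs limit 45 → not met
7. ride-specific liability coverage $1,825,000 < $1,975,000 → not met
8. condition 'runs rides over 30 feet tall' does not hold → requirement n/a → met
9. daily inspection log audit 45 days ago vs limit 60 → met
Not met: 6, 7

No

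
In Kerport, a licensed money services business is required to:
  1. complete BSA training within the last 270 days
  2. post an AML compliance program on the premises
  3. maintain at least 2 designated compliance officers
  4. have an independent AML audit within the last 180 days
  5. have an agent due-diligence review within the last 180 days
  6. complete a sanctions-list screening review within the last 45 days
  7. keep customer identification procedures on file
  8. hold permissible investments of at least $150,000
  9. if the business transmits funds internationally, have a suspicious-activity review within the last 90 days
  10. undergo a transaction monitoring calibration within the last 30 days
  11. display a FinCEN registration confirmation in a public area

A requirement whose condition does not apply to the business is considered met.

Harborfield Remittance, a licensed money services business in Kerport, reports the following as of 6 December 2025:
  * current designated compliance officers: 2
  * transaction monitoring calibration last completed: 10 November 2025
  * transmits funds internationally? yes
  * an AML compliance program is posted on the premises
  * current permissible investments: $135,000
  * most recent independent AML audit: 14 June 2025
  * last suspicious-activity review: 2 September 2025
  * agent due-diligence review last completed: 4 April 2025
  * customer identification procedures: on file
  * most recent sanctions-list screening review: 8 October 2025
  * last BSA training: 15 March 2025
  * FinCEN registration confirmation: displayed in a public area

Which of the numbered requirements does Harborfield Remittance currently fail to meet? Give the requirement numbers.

5, 6, 8, 9

1. BSA training 266 days ago vs limit 270 → met
2. AML compliance program present → met
3. designated compliance officers 2 ≥ 2 → met
4. independent AML audit 175 days ago vs limit 180 → met
5. agent due-diligence review 246 days ago vs limit 180 → not met
6. sanctions-list screening review 59 days ago vs limit 45 → not met
7. customer identification procedures present → met
8. permissible investments $135,000 < $150,000 → not met
9. condition 'transmits funds internationally' holds; suspicious-activity review 95 days ago vs limit 90 → not met
10. transaction monitoring calibration 26 days ago vs limit 30 → met
11. FinCEN registration confirmation present → met
Not met: 5, 6, 8, 9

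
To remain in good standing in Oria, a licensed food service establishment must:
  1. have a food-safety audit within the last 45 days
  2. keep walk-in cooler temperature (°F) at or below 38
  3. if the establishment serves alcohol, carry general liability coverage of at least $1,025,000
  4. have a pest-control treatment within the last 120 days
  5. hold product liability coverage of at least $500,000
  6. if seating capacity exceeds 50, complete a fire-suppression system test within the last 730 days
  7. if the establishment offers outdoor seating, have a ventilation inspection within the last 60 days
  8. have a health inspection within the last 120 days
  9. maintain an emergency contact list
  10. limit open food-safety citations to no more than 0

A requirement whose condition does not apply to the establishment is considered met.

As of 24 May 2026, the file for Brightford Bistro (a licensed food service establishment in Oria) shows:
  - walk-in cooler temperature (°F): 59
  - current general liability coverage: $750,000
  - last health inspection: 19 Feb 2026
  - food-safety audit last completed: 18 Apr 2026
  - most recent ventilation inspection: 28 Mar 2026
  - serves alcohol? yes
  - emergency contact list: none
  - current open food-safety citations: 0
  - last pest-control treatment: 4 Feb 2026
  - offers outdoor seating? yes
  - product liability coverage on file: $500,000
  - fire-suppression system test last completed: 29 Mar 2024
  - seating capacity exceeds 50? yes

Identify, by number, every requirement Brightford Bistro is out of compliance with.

2, 3, 6, 9

1. food-safety audit 36 days ago vs limit 45 → met
2. walk-in cooler temperature (°F) 59 > 38 → not met
3. condition 'serves alcohol' holds; general liability coverage $750,000 < $1,025,000 → not met
4. pest-control treatment 109 days ago vs limit 120 → met
5. product liability coverage $500,000 ≥ $500,000 → met
6. condition 'seating capacity exceeds 50' holds; fire-suppression system test 786 days ago vs limit 730 → not met
7. condition 'offers outdoor seating' holds; ventilation inspection 57 days ago vs limit 60 → met
8. health inspection 94 days ago vs limit 120 → met
9. emergency contact list absent → not met
10. open food-safety citations 0 ≤ 0 → met
Not met: 2, 3, 6, 9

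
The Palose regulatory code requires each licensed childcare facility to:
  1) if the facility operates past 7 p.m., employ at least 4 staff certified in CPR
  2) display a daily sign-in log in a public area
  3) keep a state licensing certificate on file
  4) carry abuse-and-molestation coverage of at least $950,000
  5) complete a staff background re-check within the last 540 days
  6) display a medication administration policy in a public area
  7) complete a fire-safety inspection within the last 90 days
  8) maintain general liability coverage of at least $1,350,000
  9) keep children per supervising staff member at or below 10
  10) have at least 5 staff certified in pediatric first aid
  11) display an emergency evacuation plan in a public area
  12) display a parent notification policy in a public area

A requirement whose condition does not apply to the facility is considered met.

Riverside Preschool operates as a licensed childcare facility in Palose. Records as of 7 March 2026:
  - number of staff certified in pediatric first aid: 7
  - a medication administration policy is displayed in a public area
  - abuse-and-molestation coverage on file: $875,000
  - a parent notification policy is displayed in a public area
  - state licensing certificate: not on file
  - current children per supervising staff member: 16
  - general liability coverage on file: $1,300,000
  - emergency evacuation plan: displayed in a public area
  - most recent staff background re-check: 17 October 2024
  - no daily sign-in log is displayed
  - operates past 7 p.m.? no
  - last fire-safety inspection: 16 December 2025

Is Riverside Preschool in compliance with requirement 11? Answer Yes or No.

Yes

11. emergency evacuation plan present → met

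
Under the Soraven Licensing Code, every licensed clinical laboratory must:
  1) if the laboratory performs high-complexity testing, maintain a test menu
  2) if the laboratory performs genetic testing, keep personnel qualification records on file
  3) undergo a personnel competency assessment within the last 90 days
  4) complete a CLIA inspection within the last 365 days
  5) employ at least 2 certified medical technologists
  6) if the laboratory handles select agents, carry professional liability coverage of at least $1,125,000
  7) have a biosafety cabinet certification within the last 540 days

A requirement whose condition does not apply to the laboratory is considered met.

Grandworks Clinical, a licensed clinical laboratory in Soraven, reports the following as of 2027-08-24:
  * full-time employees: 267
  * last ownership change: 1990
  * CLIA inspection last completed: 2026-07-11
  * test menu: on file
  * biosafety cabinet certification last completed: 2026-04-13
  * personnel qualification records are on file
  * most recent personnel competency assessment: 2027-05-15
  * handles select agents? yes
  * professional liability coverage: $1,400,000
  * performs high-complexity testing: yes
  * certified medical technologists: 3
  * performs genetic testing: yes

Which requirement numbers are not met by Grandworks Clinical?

3, 4

1. condition 'performs high-complexity testing' holds; test menu present → met
2. condition 'performs genetic testing' holds; personnel qualification records present → met
3. personnel competency assessment 101 days ago vs limit 90 → not met
4. CLIA inspection 409 days ago vs limit 365 → not met
5. certified medical technologists 3 ≥ 2 → met
6. condition 'handles select agents' holds; professional liability coverage $1,400,000 ≥ $1,125,000 → met
7. biosafety cabinet certification 498 days ago vs limit 540 → met
Not met: 3, 4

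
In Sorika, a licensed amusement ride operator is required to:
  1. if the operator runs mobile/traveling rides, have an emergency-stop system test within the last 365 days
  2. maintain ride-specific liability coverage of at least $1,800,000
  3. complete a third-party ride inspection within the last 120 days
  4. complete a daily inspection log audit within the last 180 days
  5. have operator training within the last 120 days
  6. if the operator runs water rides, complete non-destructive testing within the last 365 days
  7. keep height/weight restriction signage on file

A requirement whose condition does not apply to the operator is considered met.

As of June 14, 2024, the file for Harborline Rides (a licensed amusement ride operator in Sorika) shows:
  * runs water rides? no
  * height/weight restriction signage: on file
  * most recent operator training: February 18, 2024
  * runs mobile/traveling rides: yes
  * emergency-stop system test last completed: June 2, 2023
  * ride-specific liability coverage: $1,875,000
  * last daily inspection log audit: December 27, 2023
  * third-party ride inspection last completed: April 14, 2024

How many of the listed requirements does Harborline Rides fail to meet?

1

1. condition 'runs mobile/traveling rides' holds; emergency-stop system test 378 days ago vs limit 365 → not met
2. ride-specific liability coverage $1,875,000 ≥ $1,800,000 → met
3. third-party ride inspection 61 days ago vs limit 120 → met
4. daily inspection log audit 170 days ago vs limit 180 → met
5. operator training 117 days ago vs limit 120 → met
6. condition 'runs water rides' does not hold → requirement n/a → met
7. height/weight restriction signage present → met
Not met: 1 of 7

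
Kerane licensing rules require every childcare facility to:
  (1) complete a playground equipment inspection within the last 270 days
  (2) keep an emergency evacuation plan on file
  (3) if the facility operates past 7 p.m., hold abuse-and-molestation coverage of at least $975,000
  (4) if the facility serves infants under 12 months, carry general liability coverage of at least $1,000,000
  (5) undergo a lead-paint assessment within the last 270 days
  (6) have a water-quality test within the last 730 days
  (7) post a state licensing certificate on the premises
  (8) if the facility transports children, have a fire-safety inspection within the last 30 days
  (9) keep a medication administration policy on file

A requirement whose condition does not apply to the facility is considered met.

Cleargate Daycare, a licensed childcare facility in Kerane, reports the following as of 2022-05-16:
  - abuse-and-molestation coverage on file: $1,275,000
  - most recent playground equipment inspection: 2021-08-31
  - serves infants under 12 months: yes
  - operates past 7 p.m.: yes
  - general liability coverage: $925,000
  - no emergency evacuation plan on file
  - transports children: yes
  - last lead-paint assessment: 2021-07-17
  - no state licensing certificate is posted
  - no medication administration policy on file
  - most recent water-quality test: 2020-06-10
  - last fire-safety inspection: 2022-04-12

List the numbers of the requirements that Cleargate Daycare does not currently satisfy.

1. playground equipment inspection 258 days ago vs limit 270 → met
2. emergency evacuation plan absent → not met
3. condition 'operates past 7 p.m.' holds; abuse-and-molestation coverage $1,275,000 ≥ $975,000 → met
4. condition 'serves infants under 12 months' holds; general liability coverage $925,000 < $1,000,000 → not met
5. lead-paint assessment 303 days ago vs limit 270 → not met
6. water-quality test 705 days ago vs limit 730 → met
7. state licensing certificate absent → not met
8. condition 'transports children' holds; fire-safety inspection 34 days ago vs limit 30 → not met
9. medication administration policy absent → not met
Not met: 2, 4, 5, 7, 8, 9

2, 4, 5, 7, 8, 9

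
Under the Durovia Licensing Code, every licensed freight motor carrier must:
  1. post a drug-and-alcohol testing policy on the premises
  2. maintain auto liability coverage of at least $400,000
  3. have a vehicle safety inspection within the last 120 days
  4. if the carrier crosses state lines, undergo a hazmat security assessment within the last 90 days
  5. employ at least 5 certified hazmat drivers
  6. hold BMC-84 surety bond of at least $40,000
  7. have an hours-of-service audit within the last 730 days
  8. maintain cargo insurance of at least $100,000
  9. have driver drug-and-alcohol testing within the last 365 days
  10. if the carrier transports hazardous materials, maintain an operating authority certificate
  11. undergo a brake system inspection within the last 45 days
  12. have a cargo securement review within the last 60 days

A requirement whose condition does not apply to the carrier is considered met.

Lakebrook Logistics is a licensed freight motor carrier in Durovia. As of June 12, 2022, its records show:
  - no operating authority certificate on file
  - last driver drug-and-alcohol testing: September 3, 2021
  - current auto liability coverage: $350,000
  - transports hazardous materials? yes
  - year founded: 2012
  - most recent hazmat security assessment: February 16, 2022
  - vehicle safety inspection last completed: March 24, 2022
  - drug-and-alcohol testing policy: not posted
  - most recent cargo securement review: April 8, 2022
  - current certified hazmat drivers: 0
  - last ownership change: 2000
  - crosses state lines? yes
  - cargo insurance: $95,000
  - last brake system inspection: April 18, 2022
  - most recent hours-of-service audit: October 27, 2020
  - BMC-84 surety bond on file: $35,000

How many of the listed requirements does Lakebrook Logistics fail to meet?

1. drug-and-alcohol testing policy absent → not met
2. auto liability coverage $350,000 < $400,000 → not met
3. vehicle safety inspection 80 days ago vs limit 120 → met
4. condition 'crosses state lines' holds; hazmat security assessment 116 days ago vs limit 90 → not met
5. certified hazmat drivers 0 < 5 → not met
6. BMC-84 surety bond $35,000 < $40,000 → not met
7. hours-of-service audit 593 days ago vs limit 730 → met
8. cargo insurance $95,000 < $100,000 → not met
9. driver drug-and-alcohol testing 282 days ago vs limit 365 → met
10. condition 'transports hazardous materials' holds; operating authority certificate absent → not met
11. brake system inspection 55 days ago vs limit 45 → not met
12. cargo securement review 65 days ago vs limit 60 → not met
Not met: 9 of 12

9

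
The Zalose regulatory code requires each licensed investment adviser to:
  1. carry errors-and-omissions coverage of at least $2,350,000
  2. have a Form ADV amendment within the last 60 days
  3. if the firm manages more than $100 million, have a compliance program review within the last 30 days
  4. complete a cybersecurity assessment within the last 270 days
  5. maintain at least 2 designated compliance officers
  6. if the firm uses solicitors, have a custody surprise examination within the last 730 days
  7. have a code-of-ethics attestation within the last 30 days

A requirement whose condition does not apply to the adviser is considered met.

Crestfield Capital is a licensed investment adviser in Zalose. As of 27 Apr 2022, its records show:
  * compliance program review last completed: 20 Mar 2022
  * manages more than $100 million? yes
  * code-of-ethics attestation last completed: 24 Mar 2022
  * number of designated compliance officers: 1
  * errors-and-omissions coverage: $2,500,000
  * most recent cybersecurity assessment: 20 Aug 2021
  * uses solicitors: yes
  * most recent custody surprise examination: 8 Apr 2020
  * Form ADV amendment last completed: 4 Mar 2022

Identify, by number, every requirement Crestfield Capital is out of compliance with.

1. errors-and-omissions coverage $2,500,000 ≥ $2,350,000 → met
2. Form ADV amendment 54 days ago vs limit 60 → met
3. condition 'manages more than $100 million' holds; compliance program review 38 days ago vs limit 30 → not met
4. cybersecurity assessment 250 days ago vs limit 270 → met
5. designated compliance officers 1 < 2 → not met
6. condition 'uses solicitors' holds; custody surprise examination 749 days ago vs limit 730 → not met
7. code-of-ethics attestation 34 days ago vs limit 30 → not met
Not met: 3, 5, 6, 7

3, 5, 6, 7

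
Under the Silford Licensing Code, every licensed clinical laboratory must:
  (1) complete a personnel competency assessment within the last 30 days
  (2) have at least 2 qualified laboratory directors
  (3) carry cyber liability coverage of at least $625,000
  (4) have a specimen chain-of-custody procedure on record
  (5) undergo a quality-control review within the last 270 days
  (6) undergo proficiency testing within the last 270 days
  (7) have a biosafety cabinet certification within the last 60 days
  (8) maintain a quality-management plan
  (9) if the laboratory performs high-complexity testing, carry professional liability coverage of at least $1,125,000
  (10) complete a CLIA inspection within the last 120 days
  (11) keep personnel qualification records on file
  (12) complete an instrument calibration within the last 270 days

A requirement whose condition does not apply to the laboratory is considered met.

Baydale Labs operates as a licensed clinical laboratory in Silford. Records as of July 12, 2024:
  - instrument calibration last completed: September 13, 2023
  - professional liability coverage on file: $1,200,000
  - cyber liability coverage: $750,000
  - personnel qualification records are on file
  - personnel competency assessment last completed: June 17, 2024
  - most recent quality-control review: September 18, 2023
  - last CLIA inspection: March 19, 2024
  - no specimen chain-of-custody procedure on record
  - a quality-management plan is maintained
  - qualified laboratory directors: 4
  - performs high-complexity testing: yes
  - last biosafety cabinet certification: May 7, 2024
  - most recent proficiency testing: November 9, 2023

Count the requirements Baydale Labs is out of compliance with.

4

1. personnel competency assessment 25 days ago vs limit 30 → met
2. qualified laboratory directors 4 ≥ 2 → met
3. cyber liability coverage $750,000 ≥ $625,000 → met
4. specimen chain-of-custody procedure absent → not met
5. quality-control review 298 days ago vs limit 270 → not met
6. proficiency testing 246 days ago vs limit 270 → met
7. biosafety cabinet certification 66 days ago vs limit 60 → not met
8. quality-management plan present → met
9. condition 'performs high-complexity testing' holds; professional liability coverage $1,200,000 ≥ $1,125,000 → met
10. CLIA inspection 115 days ago vs limit 120 → met
11. personnel qualification records present → met
12. instrument calibration 303 days ago vs limit 270 → not met
Not met: 4 of 12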